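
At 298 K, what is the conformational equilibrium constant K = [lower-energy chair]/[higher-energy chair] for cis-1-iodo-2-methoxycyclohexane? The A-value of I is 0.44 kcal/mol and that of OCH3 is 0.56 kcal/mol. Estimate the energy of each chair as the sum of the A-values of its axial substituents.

C1 and C2 have opposite parity, so for the cis isomer the two substituents are one axial and one equatorial in each chair.
Chair I (iodo axial, methoxy equatorial): E = 0.44 kcal/mol; chair II (iodo equatorial, methoxy axial): E = 0.56 kcal/mol.
ΔG = 0.12 kcal/mol between the two chairs.
K = exp(ΔG/RT) with R = 1.987×10⁻³ kcal mol⁻¹ K⁻¹ and T = 298 K gives K ≈ 1.22.

K ≈ 1.22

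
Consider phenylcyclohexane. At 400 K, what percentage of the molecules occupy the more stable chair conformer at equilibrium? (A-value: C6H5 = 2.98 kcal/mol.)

97.7%

One chair has the phenyl group axial (E = 2.98 kcal/mol) and the other has it equatorial (E = 0).
ΔG = 2.98 kcal/mol between the two chairs.
K = exp(ΔG/RT) with R = 1.987×10⁻³ kcal mol⁻¹ K⁻¹ and T = 400 K gives K ≈ 42.5.
Fraction in the lower-energy chair = K/(K+1) = 97.7%.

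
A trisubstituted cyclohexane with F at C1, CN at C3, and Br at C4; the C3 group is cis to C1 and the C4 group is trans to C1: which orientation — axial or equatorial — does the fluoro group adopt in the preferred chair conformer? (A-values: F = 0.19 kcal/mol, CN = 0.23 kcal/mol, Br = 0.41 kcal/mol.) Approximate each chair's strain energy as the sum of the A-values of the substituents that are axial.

equatorial

Chair I (fluoro axial, cyano axial, bromo axial): E = 0.83 kcal/mol.
Chair II (fluoro equatorial, cyano equatorial, bromo equatorial): E = 0.00 kcal/mol.
Chair II is the more stable (lower-energy) conformer, and in that chair the fluoro group is equatorial.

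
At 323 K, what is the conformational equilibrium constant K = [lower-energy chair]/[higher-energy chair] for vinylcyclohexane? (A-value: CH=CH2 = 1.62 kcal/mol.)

K ≈ 12.5

One chair has the vinyl group axial (E = 1.62 kcal/mol) and the other has it equatorial (E = 0).
ΔG = 1.62 kcal/mol between the two chairs.
K = exp(ΔG/RT) with R = 1.987×10⁻³ kcal mol⁻¹ K⁻¹ and T = 323 K gives K ≈ 12.5.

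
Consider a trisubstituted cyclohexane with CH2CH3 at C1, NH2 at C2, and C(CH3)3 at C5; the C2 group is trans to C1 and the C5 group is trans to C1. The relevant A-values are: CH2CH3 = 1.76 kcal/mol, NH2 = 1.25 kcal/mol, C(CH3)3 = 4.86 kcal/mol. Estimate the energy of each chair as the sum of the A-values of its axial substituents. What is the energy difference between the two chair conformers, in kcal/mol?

Chair I (ethyl axial, amino axial, tert-butyl equatorial): E = 3.01 kcal/mol.
Chair II (ethyl equatorial, amino equatorial, tert-butyl axial): E = 4.86 kcal/mol.
ΔE = 4.86 − 3.01 = 1.85 kcal/mol; chair I is more stable.

1.85 kcal/mol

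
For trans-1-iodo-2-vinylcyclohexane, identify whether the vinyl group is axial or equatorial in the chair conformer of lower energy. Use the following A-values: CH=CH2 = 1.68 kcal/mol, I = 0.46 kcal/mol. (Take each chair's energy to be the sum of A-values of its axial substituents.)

C1 and C2 have opposite parity, so for the trans isomer the two substituents are e,e in one chair and a,a in the other.
Chair I (vinyl axial, iodo axial): E = 2.14 kcal/mol.
Chair II (vinyl equatorial, iodo equatorial): E = 0.00 kcal/mol.
Chair II is the more stable (lower-energy) conformer, and in that chair the vinyl group is equatorial.

equatorial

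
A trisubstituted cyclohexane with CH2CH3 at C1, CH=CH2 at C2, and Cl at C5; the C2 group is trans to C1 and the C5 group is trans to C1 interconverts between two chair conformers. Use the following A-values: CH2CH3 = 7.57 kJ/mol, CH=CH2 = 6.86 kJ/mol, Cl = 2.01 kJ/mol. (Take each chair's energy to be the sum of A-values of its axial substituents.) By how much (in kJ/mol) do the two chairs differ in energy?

Chair I (ethyl axial, vinyl axial, chloro equatorial): E = 14.43 kJ/mol.
Chair II (ethyl equatorial, vinyl equatorial, chloro axial): E = 2.01 kJ/mol.
ΔE = 14.43 − 2.01 = 12.42 kJ/mol; chair II is more stable.

12.42 kJ/mol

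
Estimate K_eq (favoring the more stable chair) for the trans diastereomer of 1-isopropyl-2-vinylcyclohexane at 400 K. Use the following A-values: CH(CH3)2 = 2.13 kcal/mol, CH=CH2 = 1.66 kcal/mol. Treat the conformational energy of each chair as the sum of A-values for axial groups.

K ≈ 118

C1 and C2 have opposite parity, so for the trans isomer the two substituents are e,e in one chair and a,a in the other.
Chair I (isopropyl axial, vinyl axial): E = 3.79 kcal/mol; chair II (isopropyl equatorial, vinyl equatorial): E = 0.00 kcal/mol.
ΔG = 3.79 kcal/mol between the two chairs.
K = exp(ΔG/RT) with R = 1.987×10⁻³ kcal mol⁻¹ K⁻¹ and T = 400 K gives K ≈ 118.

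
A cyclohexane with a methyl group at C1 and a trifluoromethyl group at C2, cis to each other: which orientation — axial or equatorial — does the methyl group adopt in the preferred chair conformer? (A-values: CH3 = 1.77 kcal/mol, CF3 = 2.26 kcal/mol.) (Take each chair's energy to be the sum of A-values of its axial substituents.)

C1 and C2 have opposite parity, so for the cis isomer the two substituents are one axial and one equatorial in each chair.
Chair I (methyl axial, trifluoromethyl equatorial): E = 1.77 kcal/mol.
Chair II (methyl equatorial, trifluoromethyl axial): E = 2.26 kcal/mol.
Chair I is the more stable (lower-energy) conformer, and in that chair the methyl group is axial.

axial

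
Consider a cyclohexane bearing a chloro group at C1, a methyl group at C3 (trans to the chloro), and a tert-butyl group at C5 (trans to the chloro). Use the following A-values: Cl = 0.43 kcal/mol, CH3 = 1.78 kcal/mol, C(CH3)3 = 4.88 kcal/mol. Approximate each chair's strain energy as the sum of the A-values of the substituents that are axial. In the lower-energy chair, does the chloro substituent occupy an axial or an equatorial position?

axial

Chair I (chloro axial, methyl equatorial, tert-butyl equatorial): E = 0.43 kcal/mol.
Chair II (chloro equatorial, methyl axial, tert-butyl axial): E = 6.66 kcal/mol.
Chair I is the more stable (lower-energy) conformer, and in that chair the chloro group is axial.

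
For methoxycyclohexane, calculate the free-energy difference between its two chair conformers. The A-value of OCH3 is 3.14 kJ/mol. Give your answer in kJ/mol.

A monosubstituted cyclohexane has one chair with the methoxy group axial (E = A = 3.14 kJ/mol) and one with it equatorial (E = 0).
ΔE = 3.14 − 0 = 3.14 kJ/mol.

3.14 kJ/mol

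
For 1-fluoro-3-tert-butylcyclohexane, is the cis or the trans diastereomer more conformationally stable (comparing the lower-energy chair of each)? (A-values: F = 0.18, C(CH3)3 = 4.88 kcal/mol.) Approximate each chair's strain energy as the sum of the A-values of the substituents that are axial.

At 1,3 positions (parity same): cis → (e,e or a,a); trans → (a,e or e,a).
Best chair for cis: E = 0.00 kcal/mol; best chair for trans: E = 0.18 kcal/mol.
The cis isomer is lower by 0.18 kcal/mol.

cis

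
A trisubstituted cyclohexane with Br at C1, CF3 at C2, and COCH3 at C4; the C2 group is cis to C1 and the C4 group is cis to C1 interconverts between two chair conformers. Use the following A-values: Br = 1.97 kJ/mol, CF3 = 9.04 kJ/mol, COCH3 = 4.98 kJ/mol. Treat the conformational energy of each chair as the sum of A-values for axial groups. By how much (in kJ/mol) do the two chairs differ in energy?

Chair I (bromo axial, trifluoromethyl equatorial, acetyl equatorial): E = 1.97 kJ/mol.
Chair II (bromo equatorial, trifluoromethyl axial, acetyl axial): E = 14.02 kJ/mol.
ΔE = 14.02 − 1.97 = 12.05 kJ/mol; chair I is more stable.

12.05 kJ/mol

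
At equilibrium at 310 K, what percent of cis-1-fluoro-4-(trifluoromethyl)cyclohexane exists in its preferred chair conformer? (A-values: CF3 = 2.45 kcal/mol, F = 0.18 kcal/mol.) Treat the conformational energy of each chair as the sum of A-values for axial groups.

C1 and C4 have opposite parity, so for the cis isomer the two substituents are one axial and one equatorial in each chair.
Chair I (trifluoromethyl axial, fluoro equatorial): E = 2.45 kcal/mol; chair II (trifluoromethyl equatorial, fluoro axial): E = 0.18 kcal/mol.
ΔG = 2.27 kcal/mol between the two chairs.
K = exp(ΔG/RT) with R = 1.987×10⁻³ kcal mol⁻¹ K⁻¹ and T = 310 K gives K ≈ 39.9.
Fraction in the lower-energy chair = K/(K+1) = 97.6%.

97.6%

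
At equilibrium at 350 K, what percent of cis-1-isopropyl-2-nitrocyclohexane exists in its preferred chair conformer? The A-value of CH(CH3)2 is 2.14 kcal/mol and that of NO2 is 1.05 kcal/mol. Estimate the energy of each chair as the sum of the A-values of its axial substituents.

C1 and C2 have opposite parity, so for the cis isomer the two substituents are one axial and one equatorial in each chair.
Chair I (isopropyl axial, nitro equatorial): E = 2.14 kcal/mol; chair II (isopropyl equatorial, nitro axial): E = 1.05 kcal/mol.
ΔG = 1.09 kcal/mol between the two chairs.
K = exp(ΔG/RT) with R = 1.987×10⁻³ kcal mol⁻¹ K⁻¹ and T = 350 K gives K ≈ 4.79.
Fraction in the lower-energy chair = K/(K+1) = 82.7%.

82.7%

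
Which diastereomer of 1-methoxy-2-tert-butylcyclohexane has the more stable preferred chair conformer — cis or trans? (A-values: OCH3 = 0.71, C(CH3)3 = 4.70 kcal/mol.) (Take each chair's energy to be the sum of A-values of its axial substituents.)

At 1,2 positions (parity opposite): cis → (a,e or e,a); trans → (e,e or a,a).
Best chair for cis: E = 0.71 kcal/mol; best chair for trans: E = 0.00 kcal/mol.
The trans isomer is lower by 0.71 kcal/mol.

trans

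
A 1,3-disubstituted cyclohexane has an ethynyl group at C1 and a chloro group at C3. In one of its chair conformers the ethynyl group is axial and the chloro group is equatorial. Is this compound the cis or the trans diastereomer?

C1 and C3 have the same parity, so their axial bonds point in the same direction.
With same-parity carbons, two substituents on the same face are both axial or both equatorial; opposite faces give one of each.
Here the groups are axial/equatorial → opposite face → trans.

trans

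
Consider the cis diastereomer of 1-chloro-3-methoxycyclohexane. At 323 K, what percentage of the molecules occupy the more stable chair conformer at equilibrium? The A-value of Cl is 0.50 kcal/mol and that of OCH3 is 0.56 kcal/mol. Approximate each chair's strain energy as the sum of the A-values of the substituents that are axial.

83.9%

C1 and C3 have the same parity, so for the cis isomer the two substituents are e,e in one chair and a,a in the other.
Chair I (chloro axial, methoxy axial): E = 1.06 kcal/mol; chair II (chloro equatorial, methoxy equatorial): E = 0.00 kcal/mol.
ΔG = 1.06 kcal/mol between the two chairs.
K = exp(ΔG/RT) with R = 1.987×10⁻³ kcal mol⁻¹ K⁻¹ and T = 323 K gives K ≈ 5.22.
Fraction in the lower-energy chair = K/(K+1) = 83.9%.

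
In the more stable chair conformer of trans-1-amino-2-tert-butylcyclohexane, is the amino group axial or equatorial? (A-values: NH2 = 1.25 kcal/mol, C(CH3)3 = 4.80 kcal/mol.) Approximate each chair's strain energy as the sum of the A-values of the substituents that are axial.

C1 and C2 have opposite parity, so for the trans isomer the two substituents are e,e in one chair and a,a in the other.
Chair I (amino axial, tert-butyl axial): E = 6.05 kcal/mol.
Chair II (amino equatorial, tert-butyl equatorial): E = 0.00 kcal/mol.
Chair II is the more stable (lower-energy) conformer, and in that chair the amino group is equatorial.

equatorial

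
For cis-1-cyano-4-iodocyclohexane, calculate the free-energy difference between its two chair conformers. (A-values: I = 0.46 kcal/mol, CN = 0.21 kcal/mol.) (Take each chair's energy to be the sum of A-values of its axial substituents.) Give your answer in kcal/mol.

C1 and C4 have opposite parity, so for the cis isomer the two substituents are one axial and one equatorial in each chair.
Chair I (iodo axial, cyano equatorial): E = 0.46 kcal/mol.
Chair II (iodo equatorial, cyano axial): E = 0.21 kcal/mol.
ΔE = 0.46 − 0.21 = 0.25 kcal/mol; chair II is more stable.

0.25 kcal/mol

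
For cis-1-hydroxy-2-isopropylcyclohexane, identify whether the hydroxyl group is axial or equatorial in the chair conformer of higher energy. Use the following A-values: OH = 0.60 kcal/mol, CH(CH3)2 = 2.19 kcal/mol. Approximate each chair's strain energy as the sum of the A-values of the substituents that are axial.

equatorial

C1 and C2 have opposite parity, so for the cis isomer the two substituents are one axial and one equatorial in each chair.
Chair I (hydroxyl axial, isopropyl equatorial): E = 0.60 kcal/mol.
Chair II (hydroxyl equatorial, isopropyl axial): E = 2.19 kcal/mol.
Chair II is the less stable (higher-energy) conformer, and in that chair the hydroxyl group is equatorial.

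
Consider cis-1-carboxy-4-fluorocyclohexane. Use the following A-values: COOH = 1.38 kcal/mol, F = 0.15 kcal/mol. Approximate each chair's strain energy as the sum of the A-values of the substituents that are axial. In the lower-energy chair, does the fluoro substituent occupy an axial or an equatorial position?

C1 and C4 have opposite parity, so for the cis isomer the two substituents are one axial and one equatorial in each chair.
Chair I (carboxyl axial, fluoro equatorial): E = 1.38 kcal/mol.
Chair II (carboxyl equatorial, fluoro axial): E = 0.15 kcal/mol.
Chair II is the more stable (lower-energy) conformer, and in that chair the fluoro group is axial.

axial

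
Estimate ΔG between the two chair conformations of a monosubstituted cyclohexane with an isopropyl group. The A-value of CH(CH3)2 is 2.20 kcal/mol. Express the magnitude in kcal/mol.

A monosubstituted cyclohexane has one chair with the isopropyl group axial (E = A = 2.20 kcal/mol) and one with it equatorial (E = 0).
ΔE = 2.20 − 0 = 2.20 kcal/mol.

2.20 kcal/mol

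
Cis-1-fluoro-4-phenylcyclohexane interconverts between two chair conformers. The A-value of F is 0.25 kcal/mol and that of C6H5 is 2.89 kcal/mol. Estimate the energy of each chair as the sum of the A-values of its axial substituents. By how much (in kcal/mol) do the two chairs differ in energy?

C1 and C4 have opposite parity, so for the cis isomer the two substituents are one axial and one equatorial in each chair.
Chair I (fluoro axial, phenyl equatorial): E = 0.25 kcal/mol.
Chair II (fluoro equatorial, phenyl axial): E = 2.89 kcal/mol.
ΔE = 2.89 − 0.25 = 2.64 kcal/mol; chair I is more stable.

2.64 kcal/mol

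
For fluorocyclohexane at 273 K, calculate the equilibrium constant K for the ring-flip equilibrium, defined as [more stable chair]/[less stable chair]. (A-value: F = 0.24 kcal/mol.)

K ≈ 1.56

One chair has the fluoro group axial (E = 0.24 kcal/mol) and the other has it equatorial (E = 0).
ΔG = 0.24 kcal/mol between the two chairs.
K = exp(ΔG/RT) with R = 1.987×10⁻³ kcal mol⁻¹ K⁻¹ and T = 273 K gives K ≈ 1.56.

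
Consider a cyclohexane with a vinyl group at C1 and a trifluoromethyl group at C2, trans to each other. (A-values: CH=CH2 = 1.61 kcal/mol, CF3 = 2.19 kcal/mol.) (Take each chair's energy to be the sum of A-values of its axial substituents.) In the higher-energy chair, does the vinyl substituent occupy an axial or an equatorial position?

axial

C1 and C2 have opposite parity, so for the trans isomer the two substituents are e,e in one chair and a,a in the other.
Chair I (vinyl axial, trifluoromethyl axial): E = 3.80 kcal/mol.
Chair II (vinyl equatorial, trifluoromethyl equatorial): E = 0.00 kcal/mol.
Chair I is the less stable (higher-energy) conformer, and in that chair the vinyl group is axial.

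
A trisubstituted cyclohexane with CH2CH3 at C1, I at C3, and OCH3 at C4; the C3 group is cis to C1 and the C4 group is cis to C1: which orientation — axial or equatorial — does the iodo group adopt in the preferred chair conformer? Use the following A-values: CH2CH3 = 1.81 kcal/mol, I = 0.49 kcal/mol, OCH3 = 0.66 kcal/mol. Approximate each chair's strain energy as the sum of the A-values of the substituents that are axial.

equatorial

Chair I (ethyl axial, iodo axial, methoxy equatorial): E = 2.30 kcal/mol.
Chair II (ethyl equatorial, iodo equatorial, methoxy axial): E = 0.66 kcal/mol.
Chair II is the more stable (lower-energy) conformer, and in that chair the iodo group is equatorial.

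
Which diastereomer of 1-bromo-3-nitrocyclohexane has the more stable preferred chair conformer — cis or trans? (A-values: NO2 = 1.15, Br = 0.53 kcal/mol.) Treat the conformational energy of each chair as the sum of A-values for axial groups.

At 1,3 positions (parity same): cis → (e,e or a,a); trans → (a,e or e,a).
Best chair for cis: E = 0.00 kcal/mol; best chair for trans: E = 0.53 kcal/mol.
The cis isomer is lower by 0.53 kcal/mol.

cis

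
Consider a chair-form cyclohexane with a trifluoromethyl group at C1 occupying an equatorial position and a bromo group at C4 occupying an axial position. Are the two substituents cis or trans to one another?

C1 and C4 have opposite parity, so their axial bonds point in opposite directions.
With opposite-parity carbons, two substituents on the same face are one axial and one equatorial; opposite faces give both axial or both equatorial.
Here the groups are equatorial/axial → same face → cis.

cis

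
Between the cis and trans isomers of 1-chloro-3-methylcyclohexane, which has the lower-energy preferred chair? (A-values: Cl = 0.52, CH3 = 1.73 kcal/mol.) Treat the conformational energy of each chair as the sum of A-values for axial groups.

cis

At 1,3 positions (parity same): cis → (e,e or a,a); trans → (a,e or e,a).
Best chair for cis: E = 0.00 kcal/mol; best chair for trans: E = 0.52 kcal/mol.
The cis isomer is lower by 0.52 kcal/mol.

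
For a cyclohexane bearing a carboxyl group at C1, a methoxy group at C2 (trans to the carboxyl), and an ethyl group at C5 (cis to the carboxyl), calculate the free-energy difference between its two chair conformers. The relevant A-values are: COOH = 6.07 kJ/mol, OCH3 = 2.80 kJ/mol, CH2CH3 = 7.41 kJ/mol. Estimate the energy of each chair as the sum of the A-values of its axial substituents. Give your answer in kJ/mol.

16.28 kJ/mol

Chair I (carboxyl axial, methoxy axial, ethyl axial): E = 16.28 kJ/mol.
Chair II (carboxyl equatorial, methoxy equatorial, ethyl equatorial): E = 0.00 kJ/mol.
ΔE = 16.28 − 0.00 = 16.28 kJ/mol; chair II is more stable.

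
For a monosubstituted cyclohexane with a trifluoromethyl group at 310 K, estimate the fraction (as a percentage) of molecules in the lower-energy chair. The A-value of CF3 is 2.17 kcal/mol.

One chair has the trifluoromethyl group axial (E = 2.17 kcal/mol) and the other has it equatorial (E = 0).
ΔG = 2.17 kcal/mol between the two chairs.
K = exp(ΔG/RT) with R = 1.987×10⁻³ kcal mol⁻¹ K⁻¹ and T = 310 K gives K ≈ 33.9.
Fraction in the lower-energy chair = K/(K+1) = 97.1%.

97.1%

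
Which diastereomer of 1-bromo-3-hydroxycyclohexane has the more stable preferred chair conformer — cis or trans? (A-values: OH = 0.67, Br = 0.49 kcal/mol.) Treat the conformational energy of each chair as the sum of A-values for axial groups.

cis

At 1,3 positions (parity same): cis → (e,e or a,a); trans → (a,e or e,a).
Best chair for cis: E = 0.00 kcal/mol; best chair for trans: E = 0.49 kcal/mol.
The cis isomer is lower by 0.49 kcal/mol.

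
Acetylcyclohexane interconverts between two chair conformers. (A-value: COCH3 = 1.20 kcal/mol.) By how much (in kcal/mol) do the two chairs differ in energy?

1.20 kcal/mol

A monosubstituted cyclohexane has one chair with the acetyl group axial (E = A = 1.20 kcal/mol) and one with it equatorial (E = 0).
ΔE = 1.20 − 0 = 1.20 kcal/mol.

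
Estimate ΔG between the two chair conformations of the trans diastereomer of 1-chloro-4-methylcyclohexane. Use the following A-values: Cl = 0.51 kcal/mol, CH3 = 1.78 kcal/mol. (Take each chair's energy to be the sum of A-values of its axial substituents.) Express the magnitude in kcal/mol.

2.29 kcal/mol

C1 and C4 have opposite parity, so for the trans isomer the two substituents are e,e in one chair and a,a in the other.
Chair I (chloro axial, methyl axial): E = 2.29 kcal/mol.
Chair II (chloro equatorial, methyl equatorial): E = 0.00 kcal/mol.
ΔE = 2.29 − 0.00 = 2.29 kcal/mol; chair II is more stable.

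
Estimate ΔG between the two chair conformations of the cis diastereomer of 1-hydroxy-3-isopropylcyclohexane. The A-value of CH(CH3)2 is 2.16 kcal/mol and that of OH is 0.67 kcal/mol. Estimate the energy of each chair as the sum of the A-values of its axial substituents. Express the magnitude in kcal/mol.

C1 and C3 have the same parity, so for the cis isomer the two substituents are e,e in one chair and a,a in the other.
Chair I (isopropyl axial, hydroxyl axial): E = 2.83 kcal/mol.
Chair II (isopropyl equatorial, hydroxyl equatorial): E = 0.00 kcal/mol.
ΔE = 2.83 − 0.00 = 2.83 kcal/mol; chair II is more stable.

2.83 kcal/mol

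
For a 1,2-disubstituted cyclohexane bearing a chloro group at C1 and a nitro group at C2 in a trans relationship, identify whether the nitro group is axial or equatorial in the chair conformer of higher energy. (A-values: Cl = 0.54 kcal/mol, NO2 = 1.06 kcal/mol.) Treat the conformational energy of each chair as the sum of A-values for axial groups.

axial

C1 and C2 have opposite parity, so for the trans isomer the two substituents are e,e in one chair and a,a in the other.
Chair I (chloro axial, nitro axial): E = 1.60 kcal/mol.
Chair II (chloro equatorial, nitro equatorial): E = 0.00 kcal/mol.
Chair I is the less stable (higher-energy) conformer, and in that chair the nitro group is axial.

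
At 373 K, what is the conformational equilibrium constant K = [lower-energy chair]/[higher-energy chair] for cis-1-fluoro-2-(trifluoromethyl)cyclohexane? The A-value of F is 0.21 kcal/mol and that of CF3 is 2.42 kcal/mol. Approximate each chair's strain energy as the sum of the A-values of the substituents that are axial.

K ≈ 19.7

C1 and C2 have opposite parity, so for the cis isomer the two substituents are one axial and one equatorial in each chair.
Chair I (fluoro axial, trifluoromethyl equatorial): E = 0.21 kcal/mol; chair II (fluoro equatorial, trifluoromethyl axial): E = 2.42 kcal/mol.
ΔG = 2.21 kcal/mol between the two chairs.
K = exp(ΔG/RT) with R = 1.987×10⁻³ kcal mol⁻¹ K⁻¹ and T = 373 K gives K ≈ 19.7.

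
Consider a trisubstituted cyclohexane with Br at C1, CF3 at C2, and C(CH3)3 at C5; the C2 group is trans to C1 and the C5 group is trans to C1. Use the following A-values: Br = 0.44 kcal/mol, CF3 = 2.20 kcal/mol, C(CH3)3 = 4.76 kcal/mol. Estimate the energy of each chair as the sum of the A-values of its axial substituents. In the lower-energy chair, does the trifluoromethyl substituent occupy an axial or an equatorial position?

axial

Chair I (bromo axial, trifluoromethyl axial, tert-butyl equatorial): E = 2.64 kcal/mol.
Chair II (bromo equatorial, trifluoromethyl equatorial, tert-butyl axial): E = 4.76 kcal/mol.
Chair I is the more stable (lower-energy) conformer, and in that chair the trifluoromethyl group is axial.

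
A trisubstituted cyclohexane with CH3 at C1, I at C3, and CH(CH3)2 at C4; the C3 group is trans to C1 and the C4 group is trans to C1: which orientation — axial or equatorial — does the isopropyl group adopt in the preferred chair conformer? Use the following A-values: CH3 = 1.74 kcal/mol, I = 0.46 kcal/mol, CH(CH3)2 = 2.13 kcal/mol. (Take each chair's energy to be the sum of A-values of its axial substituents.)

Chair I (methyl axial, iodo equatorial, isopropyl axial): E = 3.87 kcal/mol.
Chair II (methyl equatorial, iodo axial, isopropyl equatorial): E = 0.46 kcal/mol.
Chair II is the more stable (lower-energy) conformer, and in that chair the isopropyl group is equatorial.

equatorial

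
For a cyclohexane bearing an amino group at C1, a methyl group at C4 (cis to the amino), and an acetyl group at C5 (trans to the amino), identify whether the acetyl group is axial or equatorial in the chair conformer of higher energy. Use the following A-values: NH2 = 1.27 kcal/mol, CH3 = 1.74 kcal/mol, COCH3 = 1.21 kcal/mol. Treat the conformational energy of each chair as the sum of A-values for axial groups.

Chair I (amino axial, methyl equatorial, acetyl equatorial): E = 1.27 kcal/mol.
Chair II (amino equatorial, methyl axial, acetyl axial): E = 2.95 kcal/mol.
Chair II is the less stable (higher-energy) conformer, and in that chair the acetyl group is axial.

axial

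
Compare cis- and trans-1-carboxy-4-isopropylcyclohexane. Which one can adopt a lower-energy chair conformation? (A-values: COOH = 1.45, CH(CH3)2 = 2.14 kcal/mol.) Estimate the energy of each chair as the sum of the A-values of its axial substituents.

trans

At 1,4 positions (parity opposite): cis → (a,e or e,a); trans → (e,e or a,a).
Best chair for cis: E = 1.45 kcal/mol; best chair for trans: E = 0.00 kcal/mol.
The trans isomer is lower by 1.45 kcal/mol.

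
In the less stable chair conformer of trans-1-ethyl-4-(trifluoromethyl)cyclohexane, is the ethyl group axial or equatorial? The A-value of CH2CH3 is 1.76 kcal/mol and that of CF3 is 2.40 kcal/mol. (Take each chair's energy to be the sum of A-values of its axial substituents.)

axial

C1 and C4 have opposite parity, so for the trans isomer the two substituents are e,e in one chair and a,a in the other.
Chair I (ethyl axial, trifluoromethyl axial): E = 4.16 kcal/mol.
Chair II (ethyl equatorial, trifluoromethyl equatorial): E = 0.00 kcal/mol.
Chair I is the less stable (higher-energy) conformer, and in that chair the ethyl group is axial.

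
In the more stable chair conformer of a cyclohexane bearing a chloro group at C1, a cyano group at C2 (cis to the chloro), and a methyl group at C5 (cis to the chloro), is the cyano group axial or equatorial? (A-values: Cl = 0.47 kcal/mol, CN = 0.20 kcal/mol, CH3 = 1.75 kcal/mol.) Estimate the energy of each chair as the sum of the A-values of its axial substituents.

axial

Chair I (chloro axial, cyano equatorial, methyl axial): E = 2.22 kcal/mol.
Chair II (chloro equatorial, cyano axial, methyl equatorial): E = 0.20 kcal/mol.
Chair II is the more stable (lower-energy) conformer, and in that chair the cyano group is axial.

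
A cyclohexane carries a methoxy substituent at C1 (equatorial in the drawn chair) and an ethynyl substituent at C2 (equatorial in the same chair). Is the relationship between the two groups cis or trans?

C1 and C2 have opposite parity, so their axial bonds point in opposite directions.
With opposite-parity carbons, two substituents on the same face are one axial and one equatorial; opposite faces give both axial or both equatorial.
Here the groups are equatorial/equatorial → opposite face → trans.

trans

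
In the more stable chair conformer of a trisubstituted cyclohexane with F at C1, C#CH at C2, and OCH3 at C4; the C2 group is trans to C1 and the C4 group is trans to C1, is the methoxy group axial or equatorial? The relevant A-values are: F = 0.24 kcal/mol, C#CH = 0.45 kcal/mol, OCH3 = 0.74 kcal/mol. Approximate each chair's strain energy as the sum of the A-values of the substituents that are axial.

Chair I (fluoro axial, ethynyl axial, methoxy axial): E = 1.43 kcal/mol.
Chair II (fluoro equatorial, ethynyl equatorial, methoxy equatorial): E = 0.00 kcal/mol.
Chair II is the more stable (lower-energy) conformer, and in that chair the methoxy group is equatorial.

equatorial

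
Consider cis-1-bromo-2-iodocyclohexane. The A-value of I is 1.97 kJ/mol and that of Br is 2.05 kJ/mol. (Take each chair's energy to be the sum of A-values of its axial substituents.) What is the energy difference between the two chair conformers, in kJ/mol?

0.08 kJ/mol

C1 and C2 have opposite parity, so for the cis isomer the two substituents are one axial and one equatorial in each chair.
Chair I (iodo axial, bromo equatorial): E = 1.97 kJ/mol.
Chair II (iodo equatorial, bromo axial): E = 2.05 kJ/mol.
ΔE = 2.05 − 1.97 = 0.08 kJ/mol; chair I is more stable.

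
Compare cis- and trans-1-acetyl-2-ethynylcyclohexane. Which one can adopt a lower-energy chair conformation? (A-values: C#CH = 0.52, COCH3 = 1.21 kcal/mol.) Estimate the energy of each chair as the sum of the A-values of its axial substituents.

trans

At 1,2 positions (parity opposite): cis → (a,e or e,a); trans → (e,e or a,a).
Best chair for cis: E = 0.52 kcal/mol; best chair for trans: E = 0.00 kcal/mol.
The trans isomer is lower by 0.52 kcal/mol.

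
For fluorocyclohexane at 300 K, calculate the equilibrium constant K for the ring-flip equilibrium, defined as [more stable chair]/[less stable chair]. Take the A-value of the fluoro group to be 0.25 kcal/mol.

One chair has the fluoro group axial (E = 0.25 kcal/mol) and the other has it equatorial (E = 0).
ΔG = 0.25 kcal/mol between the two chairs.
K = exp(ΔG/RT) with R = 1.987×10⁻³ kcal mol⁻¹ K⁻¹ and T = 300 K gives K ≈ 1.52.

K ≈ 1.52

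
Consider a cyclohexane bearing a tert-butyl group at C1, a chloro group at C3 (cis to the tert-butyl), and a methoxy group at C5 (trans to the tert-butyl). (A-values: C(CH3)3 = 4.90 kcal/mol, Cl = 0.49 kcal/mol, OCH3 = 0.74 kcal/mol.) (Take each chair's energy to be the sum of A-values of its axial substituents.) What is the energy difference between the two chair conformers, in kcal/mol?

4.65 kcal/mol

Chair I (tert-butyl axial, chloro axial, methoxy equatorial): E = 5.39 kcal/mol.
Chair II (tert-butyl equatorial, chloro equatorial, methoxy axial): E = 0.74 kcal/mol.
ΔE = 5.39 − 0.74 = 4.65 kcal/mol; chair II is more stable.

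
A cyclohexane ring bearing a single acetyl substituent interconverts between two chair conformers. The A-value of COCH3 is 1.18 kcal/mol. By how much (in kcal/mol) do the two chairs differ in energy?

1.18 kcal/mol

A monosubstituted cyclohexane has one chair with the acetyl group axial (E = A = 1.18 kcal/mol) and one with it equatorial (E = 0).
ΔE = 1.18 − 0 = 1.18 kcal/mol.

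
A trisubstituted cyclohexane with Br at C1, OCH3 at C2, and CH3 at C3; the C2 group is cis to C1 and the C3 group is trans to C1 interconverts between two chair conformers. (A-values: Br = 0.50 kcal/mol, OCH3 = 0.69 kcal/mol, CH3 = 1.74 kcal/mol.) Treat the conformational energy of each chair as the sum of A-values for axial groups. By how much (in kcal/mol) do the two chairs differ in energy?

1.93 kcal/mol

Chair I (bromo axial, methoxy equatorial, methyl equatorial): E = 0.50 kcal/mol.
Chair II (bromo equatorial, methoxy axial, methyl axial): E = 2.43 kcal/mol.
ΔE = 2.43 − 0.50 = 1.93 kcal/mol; chair I is more stable.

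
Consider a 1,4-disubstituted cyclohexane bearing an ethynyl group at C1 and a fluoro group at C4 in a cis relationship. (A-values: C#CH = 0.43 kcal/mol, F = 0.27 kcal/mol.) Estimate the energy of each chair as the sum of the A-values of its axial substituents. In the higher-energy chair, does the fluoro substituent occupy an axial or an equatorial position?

C1 and C4 have opposite parity, so for the cis isomer the two substituents are one axial and one equatorial in each chair.
Chair I (ethynyl axial, fluoro equatorial): E = 0.43 kcal/mol.
Chair II (ethynyl equatorial, fluoro axial): E = 0.27 kcal/mol.
Chair I is the less stable (higher-energy) conformer, and in that chair the fluoro group is equatorial.

equatorial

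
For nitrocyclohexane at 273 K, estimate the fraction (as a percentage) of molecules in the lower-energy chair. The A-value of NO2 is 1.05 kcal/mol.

87.4%

One chair has the nitro group axial (E = 1.05 kcal/mol) and the other has it equatorial (E = 0).
ΔG = 1.05 kcal/mol between the two chairs.
K = exp(ΔG/RT) with R = 1.987×10⁻³ kcal mol⁻¹ K⁻¹ and T = 273 K gives K ≈ 6.93.
Fraction in the lower-energy chair = K/(K+1) = 87.4%.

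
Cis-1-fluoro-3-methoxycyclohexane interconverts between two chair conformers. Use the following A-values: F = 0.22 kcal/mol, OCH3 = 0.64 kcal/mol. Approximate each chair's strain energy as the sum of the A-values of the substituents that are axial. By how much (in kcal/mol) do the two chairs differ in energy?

0.86 kcal/mol

C1 and C3 have the same parity, so for the cis isomer the two substituents are e,e in one chair and a,a in the other.
Chair I (fluoro axial, methoxy axial): E = 0.86 kcal/mol.
Chair II (fluoro equatorial, methoxy equatorial): E = 0.00 kcal/mol.
ΔE = 0.86 − 0.00 = 0.86 kcal/mol; chair II is more stable.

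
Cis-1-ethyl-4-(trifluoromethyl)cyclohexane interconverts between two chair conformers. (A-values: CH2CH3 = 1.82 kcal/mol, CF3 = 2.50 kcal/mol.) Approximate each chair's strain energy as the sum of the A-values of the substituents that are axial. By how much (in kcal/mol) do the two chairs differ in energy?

0.68 kcal/mol

C1 and C4 have opposite parity, so for the cis isomer the two substituents are one axial and one equatorial in each chair.
Chair I (ethyl axial, trifluoromethyl equatorial): E = 1.82 kcal/mol.
Chair II (ethyl equatorial, trifluoromethyl axial): E = 2.50 kcal/mol.
ΔE = 2.50 − 1.82 = 0.68 kcal/mol; chair I is more stable.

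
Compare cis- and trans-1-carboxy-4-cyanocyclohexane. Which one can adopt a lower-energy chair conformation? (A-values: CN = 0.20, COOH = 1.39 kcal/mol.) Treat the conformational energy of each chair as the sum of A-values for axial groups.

trans

At 1,4 positions (parity opposite): cis → (a,e or e,a); trans → (e,e or a,a).
Best chair for cis: E = 0.20 kcal/mol; best chair for trans: E = 0.00 kcal/mol.
The trans isomer is lower by 0.20 kcal/mol.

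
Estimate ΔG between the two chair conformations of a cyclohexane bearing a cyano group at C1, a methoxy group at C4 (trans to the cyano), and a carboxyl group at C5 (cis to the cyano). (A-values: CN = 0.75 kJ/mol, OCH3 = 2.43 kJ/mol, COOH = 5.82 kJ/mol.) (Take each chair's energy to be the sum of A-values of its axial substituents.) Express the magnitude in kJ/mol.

Chair I (cyano axial, methoxy axial, carboxyl axial): E = 9.00 kJ/mol.
Chair II (cyano equatorial, methoxy equatorial, carboxyl equatorial): E = 0.00 kJ/mol.
ΔE = 9.00 − 0.00 = 9.00 kJ/mol; chair II is more stable.

9.00 kJ/mol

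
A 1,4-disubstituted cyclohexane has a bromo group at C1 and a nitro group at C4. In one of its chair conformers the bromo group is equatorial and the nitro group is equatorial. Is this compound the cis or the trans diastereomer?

C1 and C4 have opposite parity, so their axial bonds point in opposite directions.
With opposite-parity carbons, two substituents on the same face are one axial and one equatorial; opposite faces give both axial or both equatorial.
Here the groups are equatorial/equatorial → opposite face → trans.

trans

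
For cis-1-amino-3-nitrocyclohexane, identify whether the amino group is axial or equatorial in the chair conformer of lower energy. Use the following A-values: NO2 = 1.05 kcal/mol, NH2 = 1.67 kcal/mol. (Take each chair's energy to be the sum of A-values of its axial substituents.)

C1 and C3 have the same parity, so for the cis isomer the two substituents are e,e in one chair and a,a in the other.
Chair I (nitro axial, amino axial): E = 2.72 kcal/mol.
Chair II (nitro equatorial, amino equatorial): E = 0.00 kcal/mol.
Chair II is the more stable (lower-energy) conformer, and in that chair the amino group is equatorial.

equatorial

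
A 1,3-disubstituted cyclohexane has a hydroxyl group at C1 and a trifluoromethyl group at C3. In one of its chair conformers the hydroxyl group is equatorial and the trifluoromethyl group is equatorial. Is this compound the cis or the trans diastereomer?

cis

C1 and C3 have the same parity, so their axial bonds point in the same direction.
With same-parity carbons, two substituents on the same face are both axial or both equatorial; opposite faces give one of each.
Here the groups are equatorial/equatorial → same face → cis.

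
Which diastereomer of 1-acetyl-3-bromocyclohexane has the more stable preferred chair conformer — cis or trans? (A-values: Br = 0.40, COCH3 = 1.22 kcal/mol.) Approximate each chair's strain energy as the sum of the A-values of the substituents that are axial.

At 1,3 positions (parity same): cis → (e,e or a,a); trans → (a,e or e,a).
Best chair for cis: E = 0.00 kcal/mol; best chair for trans: E = 0.40 kcal/mol.
The cis isomer is lower by 0.40 kcal/mol.

cis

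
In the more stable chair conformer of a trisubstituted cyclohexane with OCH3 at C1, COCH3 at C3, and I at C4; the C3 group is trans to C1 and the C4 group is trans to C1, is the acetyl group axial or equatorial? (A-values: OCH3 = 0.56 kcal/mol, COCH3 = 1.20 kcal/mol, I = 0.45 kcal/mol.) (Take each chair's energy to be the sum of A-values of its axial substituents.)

equatorial

Chair I (methoxy axial, acetyl equatorial, iodo axial): E = 1.01 kcal/mol.
Chair II (methoxy equatorial, acetyl axial, iodo equatorial): E = 1.20 kcal/mol.
Chair I is the more stable (lower-energy) conformer, and in that chair the acetyl group is equatorial.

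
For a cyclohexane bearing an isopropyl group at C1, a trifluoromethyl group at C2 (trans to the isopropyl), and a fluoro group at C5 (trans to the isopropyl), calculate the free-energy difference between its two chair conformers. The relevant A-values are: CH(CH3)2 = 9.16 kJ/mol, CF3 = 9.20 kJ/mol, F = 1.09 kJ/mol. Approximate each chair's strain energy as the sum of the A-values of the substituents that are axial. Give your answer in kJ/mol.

Chair I (isopropyl axial, trifluoromethyl axial, fluoro equatorial): E = 18.36 kJ/mol.
Chair II (isopropyl equatorial, trifluoromethyl equatorial, fluoro axial): E = 1.09 kJ/mol.
ΔE = 18.36 − 1.09 = 17.27 kJ/mol; chair II is more stable.

17.27 kJ/mol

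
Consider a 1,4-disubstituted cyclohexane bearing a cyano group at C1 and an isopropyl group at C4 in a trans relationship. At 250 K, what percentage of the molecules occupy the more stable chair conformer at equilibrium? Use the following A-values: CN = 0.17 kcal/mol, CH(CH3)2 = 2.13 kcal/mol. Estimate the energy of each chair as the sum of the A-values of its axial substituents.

99.0%

C1 and C4 have opposite parity, so for the trans isomer the two substituents are e,e in one chair and a,a in the other.
Chair I (cyano axial, isopropyl axial): E = 2.30 kcal/mol; chair II (cyano equatorial, isopropyl equatorial): E = 0.00 kcal/mol.
ΔG = 2.30 kcal/mol between the two chairs.
K = exp(ΔG/RT) with R = 1.987×10⁻³ kcal mol⁻¹ K⁻¹ and T = 250 K gives K ≈ 103.
Fraction in the lower-energy chair = K/(K+1) = 99.0%.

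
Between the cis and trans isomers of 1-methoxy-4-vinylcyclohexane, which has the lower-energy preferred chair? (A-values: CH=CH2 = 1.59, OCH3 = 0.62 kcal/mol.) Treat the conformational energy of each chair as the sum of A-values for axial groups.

At 1,4 positions (parity opposite): cis → (a,e or e,a); trans → (e,e or a,a).
Best chair for cis: E = 0.62 kcal/mol; best chair for trans: E = 0.00 kcal/mol.
The trans isomer is lower by 0.62 kcal/mol.

trans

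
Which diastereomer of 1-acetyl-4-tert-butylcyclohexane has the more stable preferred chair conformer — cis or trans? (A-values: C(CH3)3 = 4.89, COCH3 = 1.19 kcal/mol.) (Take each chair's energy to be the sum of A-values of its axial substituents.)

At 1,4 positions (parity opposite): cis → (a,e or e,a); trans → (e,e or a,a).
Best chair for cis: E = 1.19 kcal/mol; best chair for trans: E = 0.00 kcal/mol.
The trans isomer is lower by 1.19 kcal/mol.

trans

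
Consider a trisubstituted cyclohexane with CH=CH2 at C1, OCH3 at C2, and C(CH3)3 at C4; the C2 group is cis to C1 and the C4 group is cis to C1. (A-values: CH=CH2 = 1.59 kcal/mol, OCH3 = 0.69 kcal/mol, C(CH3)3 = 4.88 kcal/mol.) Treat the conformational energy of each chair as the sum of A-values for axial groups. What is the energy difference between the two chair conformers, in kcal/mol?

Chair I (vinyl axial, methoxy equatorial, tert-butyl equatorial): E = 1.59 kcal/mol.
Chair II (vinyl equatorial, methoxy axial, tert-butyl axial): E = 5.57 kcal/mol.
ΔE = 5.57 − 1.59 = 3.98 kcal/mol; chair I is more stable.

3.98 kcal/mol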